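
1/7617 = 1/7617 = 0.00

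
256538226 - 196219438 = 60318788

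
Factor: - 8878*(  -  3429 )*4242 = 2^2*3^4  *  7^1*23^1 * 101^1*127^1*193^1  =  129137772204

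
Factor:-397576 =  - 2^3*49697^1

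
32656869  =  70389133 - 37732264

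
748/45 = 748/45= 16.62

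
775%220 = 115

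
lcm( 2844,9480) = 28440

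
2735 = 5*547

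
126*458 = 57708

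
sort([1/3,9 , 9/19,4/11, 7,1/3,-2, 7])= [ - 2,1/3, 1/3, 4/11, 9/19,7,7, 9]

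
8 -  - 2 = 10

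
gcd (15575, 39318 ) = 1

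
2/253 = 2/253 = 0.01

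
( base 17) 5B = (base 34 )2s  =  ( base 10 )96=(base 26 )3i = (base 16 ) 60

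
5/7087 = 5/7087 = 0.00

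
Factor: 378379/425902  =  2^(-1)*61^ ( - 1 ) *3491^( - 1 ) * 378379^1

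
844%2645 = 844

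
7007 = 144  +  6863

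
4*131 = 524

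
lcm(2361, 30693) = 30693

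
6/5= 6/5=   1.20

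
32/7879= 32/7879 = 0.00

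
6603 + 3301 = 9904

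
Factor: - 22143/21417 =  - 61/59 = - 59^(  -  1)*61^1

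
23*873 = 20079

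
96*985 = 94560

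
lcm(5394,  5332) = 463884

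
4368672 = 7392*591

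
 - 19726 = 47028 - 66754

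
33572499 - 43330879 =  - 9758380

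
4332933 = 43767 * 99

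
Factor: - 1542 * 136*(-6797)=2^4 * 3^1*7^1*17^1*257^1*971^1 = 1425412464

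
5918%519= 209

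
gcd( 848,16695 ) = 53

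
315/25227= 35/2803 = 0.01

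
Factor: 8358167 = 8358167^1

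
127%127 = 0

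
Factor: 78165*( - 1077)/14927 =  -84183705/14927 = - 3^5*5^1 * 11^( - 1) * 23^(-1 )*59^( - 1 )*193^1 * 359^1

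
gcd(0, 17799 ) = 17799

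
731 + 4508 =5239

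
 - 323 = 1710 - 2033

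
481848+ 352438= 834286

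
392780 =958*410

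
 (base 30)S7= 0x34F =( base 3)1011101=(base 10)847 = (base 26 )16f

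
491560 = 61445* 8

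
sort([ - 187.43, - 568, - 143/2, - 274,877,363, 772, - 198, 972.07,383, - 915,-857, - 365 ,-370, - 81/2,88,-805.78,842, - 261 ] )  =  [ - 915,-857, - 805.78, -568, - 370, - 365, - 274, - 261, - 198, - 187.43 , - 143/2,-81/2,88,363,383, 772,842,877,972.07 ]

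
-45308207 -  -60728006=15419799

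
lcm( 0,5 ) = 0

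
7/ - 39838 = - 1  +  39831/39838 = -  0.00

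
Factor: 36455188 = 2^2 * 7^1 * 11^1 * 118361^1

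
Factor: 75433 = 241^1 * 313^1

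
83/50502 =83/50502  =  0.00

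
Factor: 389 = 389^1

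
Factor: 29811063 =3^1*137^1 *72533^1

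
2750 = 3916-1166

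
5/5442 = 5/5442 = 0.00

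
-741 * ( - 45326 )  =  33586566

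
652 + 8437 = 9089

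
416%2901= 416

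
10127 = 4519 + 5608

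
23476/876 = 5869/219 = 26.80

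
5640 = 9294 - 3654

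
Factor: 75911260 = 2^2  *5^1 * 3795563^1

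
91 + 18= 109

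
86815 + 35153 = 121968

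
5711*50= 285550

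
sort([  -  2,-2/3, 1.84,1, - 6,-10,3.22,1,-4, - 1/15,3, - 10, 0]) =[ - 10,-10, - 6,-4 ,  -  2, - 2/3,-1/15,0,1 , 1,1.84, 3, 3.22 ]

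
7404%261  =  96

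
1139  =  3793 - 2654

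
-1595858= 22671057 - 24266915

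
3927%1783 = 361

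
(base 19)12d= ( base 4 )12130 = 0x19c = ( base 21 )jd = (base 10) 412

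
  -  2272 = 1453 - 3725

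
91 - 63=28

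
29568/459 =64 + 64/153 = 64.42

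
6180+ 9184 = 15364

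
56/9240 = 1/165 = 0.01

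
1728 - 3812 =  - 2084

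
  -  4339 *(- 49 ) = 212611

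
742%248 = 246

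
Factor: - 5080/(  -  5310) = 2^2*3^ ( - 2 )*59^( - 1 )*127^1 = 508/531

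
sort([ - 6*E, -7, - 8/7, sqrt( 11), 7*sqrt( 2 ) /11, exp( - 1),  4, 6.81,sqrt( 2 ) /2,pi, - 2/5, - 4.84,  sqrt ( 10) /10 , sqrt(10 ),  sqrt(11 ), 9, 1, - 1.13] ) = [  -  6*E,-7,-4.84, - 8/7, - 1.13, - 2/5,sqrt(10 ) /10,exp(-1), sqrt (2)/2,7 * sqrt( 2 ) /11, 1, pi,  sqrt( 10 ),sqrt( 11),sqrt ( 11 ), 4,  6.81,9 ] 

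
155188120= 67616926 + 87571194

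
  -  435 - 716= - 1151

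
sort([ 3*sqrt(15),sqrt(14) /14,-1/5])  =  [ - 1/5,sqrt ( 14) /14,3 * sqrt(15 )] 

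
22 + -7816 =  - 7794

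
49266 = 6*8211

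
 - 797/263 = -4 + 255/263= - 3.03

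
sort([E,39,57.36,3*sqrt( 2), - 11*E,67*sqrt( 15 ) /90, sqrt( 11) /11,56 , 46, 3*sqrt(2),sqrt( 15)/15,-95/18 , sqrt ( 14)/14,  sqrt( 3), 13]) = [  -  11*E,  -  95/18 , sqrt(15)/15, sqrt( 14 )/14,sqrt(11 )/11, sqrt( 3), E,67*sqrt(15)/90,3*sqrt ( 2),3 * sqrt(2),13, 39, 46,56,57.36 ]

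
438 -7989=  - 7551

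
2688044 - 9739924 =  - 7051880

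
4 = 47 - 43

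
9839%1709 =1294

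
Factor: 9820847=53^1*185299^1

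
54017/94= 54017/94 = 574.65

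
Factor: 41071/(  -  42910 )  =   - 2^(  -  1 )*5^( - 1) * 7^( - 1)*67^1  =  -67/70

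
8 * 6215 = 49720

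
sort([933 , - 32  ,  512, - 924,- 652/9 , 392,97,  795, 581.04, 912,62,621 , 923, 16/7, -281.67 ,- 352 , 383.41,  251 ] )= [-924, - 352,- 281.67,  -  652/9, - 32,16/7,62, 97, 251,383.41 , 392,512,581.04 , 621,795,  912,923,933]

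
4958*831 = 4120098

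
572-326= 246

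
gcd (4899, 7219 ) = 1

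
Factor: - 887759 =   -  887759^1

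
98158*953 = 93544574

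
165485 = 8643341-8477856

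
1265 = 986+279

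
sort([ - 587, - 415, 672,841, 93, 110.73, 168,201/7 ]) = [ - 587, - 415 , 201/7,93, 110.73, 168,672,  841]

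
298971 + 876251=1175222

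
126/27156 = 21/4526  =  0.00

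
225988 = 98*2306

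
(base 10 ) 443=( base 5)3233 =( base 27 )gb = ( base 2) 110111011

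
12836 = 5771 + 7065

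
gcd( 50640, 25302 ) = 6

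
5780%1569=1073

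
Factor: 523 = 523^1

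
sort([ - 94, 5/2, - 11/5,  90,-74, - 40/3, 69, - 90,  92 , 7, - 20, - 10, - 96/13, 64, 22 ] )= [ - 94, - 90, - 74, -20, - 40/3, - 10, - 96/13,-11/5,5/2, 7, 22, 64, 69 , 90,92] 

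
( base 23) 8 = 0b1000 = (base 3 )22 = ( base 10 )8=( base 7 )11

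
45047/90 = 45047/90  =  500.52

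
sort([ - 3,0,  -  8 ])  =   [ - 8, - 3,  0 ]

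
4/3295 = 4/3295 = 0.00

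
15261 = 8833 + 6428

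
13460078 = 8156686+5303392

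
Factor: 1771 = 7^1*11^1*23^1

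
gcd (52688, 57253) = 1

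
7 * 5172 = 36204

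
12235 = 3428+8807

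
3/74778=1/24926 = 0.00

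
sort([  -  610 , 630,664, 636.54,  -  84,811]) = [-610,-84,630 , 636.54 , 664,811]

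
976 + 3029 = 4005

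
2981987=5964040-2982053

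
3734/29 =128 + 22/29=128.76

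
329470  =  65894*5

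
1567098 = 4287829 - 2720731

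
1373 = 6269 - 4896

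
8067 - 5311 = 2756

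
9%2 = 1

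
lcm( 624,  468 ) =1872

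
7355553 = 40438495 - 33082942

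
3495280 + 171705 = 3666985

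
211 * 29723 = 6271553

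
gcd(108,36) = 36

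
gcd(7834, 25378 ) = 2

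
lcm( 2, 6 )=6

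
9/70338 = 3/23446 = 0.00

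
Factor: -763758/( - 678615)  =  906/805=2^1*3^1*5^( - 1)*7^( - 1)*23^( - 1 ) *151^1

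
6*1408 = 8448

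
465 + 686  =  1151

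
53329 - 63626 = - 10297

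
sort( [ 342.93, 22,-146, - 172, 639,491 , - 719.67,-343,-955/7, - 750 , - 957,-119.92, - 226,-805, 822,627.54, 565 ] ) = [ - 957, - 805,  -  750,-719.67, - 343, -226, - 172, - 146, - 955/7, - 119.92, 22,342.93,491 , 565, 627.54, 639, 822]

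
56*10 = 560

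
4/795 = 4/795 = 0.01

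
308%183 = 125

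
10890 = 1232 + 9658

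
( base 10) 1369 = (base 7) 3664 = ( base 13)814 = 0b10101011001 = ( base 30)1fj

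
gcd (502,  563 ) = 1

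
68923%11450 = 223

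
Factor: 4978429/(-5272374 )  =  -2^( - 1)*3^( - 1)*29^ ( - 1 )  *157^(-1)*193^ (  -  1)*4978429^1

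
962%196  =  178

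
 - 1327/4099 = - 1327/4099 = - 0.32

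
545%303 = 242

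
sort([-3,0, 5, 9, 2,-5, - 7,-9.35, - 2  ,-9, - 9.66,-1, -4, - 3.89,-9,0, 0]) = [ - 9.66  ,-9.35,  -  9, - 9,-7, - 5,  -  4,-3.89 , - 3,  -  2, - 1,0, 0 , 0  ,  2 , 5, 9 ]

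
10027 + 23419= 33446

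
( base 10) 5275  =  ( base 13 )252a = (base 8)12233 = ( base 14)1ccb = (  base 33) 4rs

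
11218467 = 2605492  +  8612975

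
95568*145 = 13857360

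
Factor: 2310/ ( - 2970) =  - 7/9 = - 3^( - 2 )*7^1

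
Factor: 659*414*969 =2^1*3^3*17^1* 19^1*23^1 * 659^1 = 264368394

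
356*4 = 1424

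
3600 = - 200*( - 18) 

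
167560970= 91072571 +76488399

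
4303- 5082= -779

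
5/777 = 5/777 = 0.01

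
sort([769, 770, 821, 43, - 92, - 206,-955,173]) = [-955, - 206, - 92,  43, 173, 769,770,821 ]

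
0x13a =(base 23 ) df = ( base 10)314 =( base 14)186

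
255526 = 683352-427826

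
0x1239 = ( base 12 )2849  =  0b1001000111001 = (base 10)4665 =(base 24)829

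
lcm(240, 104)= 3120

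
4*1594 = 6376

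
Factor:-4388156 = -2^2*1097039^1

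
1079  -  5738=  - 4659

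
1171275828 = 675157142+496118686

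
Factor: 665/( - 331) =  - 5^1*7^1  *19^1*331^ (  -  1)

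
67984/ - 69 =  - 67984/69 =-985.28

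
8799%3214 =2371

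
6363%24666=6363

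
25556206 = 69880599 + -44324393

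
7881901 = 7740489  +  141412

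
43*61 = 2623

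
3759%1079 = 522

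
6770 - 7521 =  - 751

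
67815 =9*7535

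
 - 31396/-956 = 32 + 201/239 =32.84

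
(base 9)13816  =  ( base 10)9411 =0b10010011000011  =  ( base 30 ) adl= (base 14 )3603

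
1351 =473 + 878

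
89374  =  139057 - 49683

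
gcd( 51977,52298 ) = 1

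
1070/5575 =214/1115=0.19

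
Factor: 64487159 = 11^1*19^1 *308551^1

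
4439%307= 141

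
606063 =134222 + 471841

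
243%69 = 36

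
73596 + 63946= 137542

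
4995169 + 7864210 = 12859379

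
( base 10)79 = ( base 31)2H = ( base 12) 67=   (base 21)3G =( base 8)117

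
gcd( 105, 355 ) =5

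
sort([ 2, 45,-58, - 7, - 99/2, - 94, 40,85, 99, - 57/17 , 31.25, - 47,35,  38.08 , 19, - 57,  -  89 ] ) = [ - 94,-89, - 58, - 57, - 99/2, - 47, - 7,-57/17, 2,19,31.25, 35,  38.08,40 , 45,85, 99] 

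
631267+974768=1606035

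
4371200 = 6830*640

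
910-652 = 258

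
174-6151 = - 5977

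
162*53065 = 8596530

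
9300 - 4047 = 5253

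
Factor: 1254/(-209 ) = -6 =-2^1*3^1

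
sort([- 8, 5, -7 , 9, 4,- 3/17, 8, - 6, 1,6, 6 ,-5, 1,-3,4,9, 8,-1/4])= [-8, - 7,-6, - 5,-3, - 1/4 ,-3/17, 1, 1,4,4, 5, 6, 6,  8, 8, 9, 9]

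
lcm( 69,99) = 2277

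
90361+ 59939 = 150300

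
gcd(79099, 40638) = 1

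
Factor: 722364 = 2^2 *3^1*17^1 * 3541^1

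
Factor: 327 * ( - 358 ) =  - 117066= -2^1*3^1*109^1*179^1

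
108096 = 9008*12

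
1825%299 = 31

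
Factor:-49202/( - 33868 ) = 2^( - 1)*73^1*337^1*8467^(-1) = 24601/16934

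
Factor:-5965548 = -2^2*3^1*563^1*883^1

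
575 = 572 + 3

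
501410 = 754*665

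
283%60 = 43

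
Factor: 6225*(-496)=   -  2^4*3^1*5^2*31^1*83^1= - 3087600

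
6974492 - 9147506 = -2173014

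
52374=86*609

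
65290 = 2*32645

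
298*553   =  164794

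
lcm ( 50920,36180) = 1374840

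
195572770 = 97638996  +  97933774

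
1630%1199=431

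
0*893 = 0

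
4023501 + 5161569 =9185070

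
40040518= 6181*6478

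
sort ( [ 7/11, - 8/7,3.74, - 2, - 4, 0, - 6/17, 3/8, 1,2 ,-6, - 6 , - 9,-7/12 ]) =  [ -9 , - 6, - 6, - 4 , - 2, - 8/7, - 7/12, - 6/17, 0, 3/8,  7/11, 1 , 2,3.74] 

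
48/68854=24/34427 =0.00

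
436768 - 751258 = - 314490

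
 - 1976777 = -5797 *341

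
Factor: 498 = 2^1*3^1*83^1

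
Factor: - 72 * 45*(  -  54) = 2^4*3^7*5^1 = 174960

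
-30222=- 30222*1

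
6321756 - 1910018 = 4411738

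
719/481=719/481 = 1.49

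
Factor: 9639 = 3^4*7^1 * 17^1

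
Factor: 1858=2^1 * 929^1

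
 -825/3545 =  -  1 + 544/709=-  0.23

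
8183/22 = 8183/22 =371.95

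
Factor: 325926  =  2^1*3^2*19^1*953^1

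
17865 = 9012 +8853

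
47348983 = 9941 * 4763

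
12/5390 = 6/2695= 0.00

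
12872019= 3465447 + 9406572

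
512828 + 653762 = 1166590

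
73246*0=0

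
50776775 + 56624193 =107400968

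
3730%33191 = 3730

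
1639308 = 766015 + 873293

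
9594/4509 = 1066/501=   2.13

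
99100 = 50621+48479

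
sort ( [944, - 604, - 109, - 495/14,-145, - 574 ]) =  [ - 604,- 574, - 145, - 109, - 495/14, 944 ]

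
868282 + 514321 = 1382603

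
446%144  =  14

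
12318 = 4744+7574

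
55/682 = 5/62 = 0.08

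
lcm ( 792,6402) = 76824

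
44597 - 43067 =1530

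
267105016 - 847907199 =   -  580802183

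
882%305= 272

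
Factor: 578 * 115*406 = 2^2*5^1*7^1 * 17^2 * 23^1*29^1 = 26986820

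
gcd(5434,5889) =13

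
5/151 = 5/151 = 0.03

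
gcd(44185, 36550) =5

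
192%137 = 55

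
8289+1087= 9376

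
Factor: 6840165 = 3^1*5^1 *59^2*131^1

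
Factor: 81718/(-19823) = - 2^1*7^1*13^1*43^( - 1) * 449^1*461^( - 1 ) 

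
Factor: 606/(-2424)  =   - 2^( - 2)  =  - 1/4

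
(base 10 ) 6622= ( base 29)7pa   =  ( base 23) CBL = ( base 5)202442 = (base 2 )1100111011110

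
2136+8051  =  10187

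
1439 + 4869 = 6308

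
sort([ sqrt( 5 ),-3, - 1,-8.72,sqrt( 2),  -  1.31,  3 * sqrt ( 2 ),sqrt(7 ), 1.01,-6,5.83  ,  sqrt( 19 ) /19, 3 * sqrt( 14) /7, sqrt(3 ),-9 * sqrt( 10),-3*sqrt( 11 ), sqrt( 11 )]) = [ - 9*sqrt(10), - 3 * sqrt( 11 ),-8.72,-6, - 3, - 1.31, - 1, sqrt( 19 ) /19,1.01,  sqrt(2),3 * sqrt( 14)/7 , sqrt( 3 ),sqrt( 5 ), sqrt( 7) , sqrt( 11), 3*sqrt( 2),5.83 ]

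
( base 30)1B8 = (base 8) 2326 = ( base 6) 5422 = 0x4D6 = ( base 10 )1238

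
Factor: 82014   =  2^1*3^1*13669^1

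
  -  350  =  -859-- 509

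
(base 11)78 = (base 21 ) 41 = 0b1010101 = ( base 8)125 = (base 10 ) 85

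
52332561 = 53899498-1566937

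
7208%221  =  136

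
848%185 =108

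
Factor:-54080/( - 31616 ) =65/38 = 2^(-1 )*5^1*13^1*19^(-1)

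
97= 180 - 83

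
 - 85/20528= - 1+20443/20528 = -0.00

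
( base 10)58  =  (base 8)72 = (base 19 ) 31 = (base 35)1N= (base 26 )26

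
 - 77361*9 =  - 696249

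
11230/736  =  15 + 95/368 = 15.26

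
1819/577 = 1819/577 = 3.15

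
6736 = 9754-3018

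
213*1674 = 356562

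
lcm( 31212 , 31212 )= 31212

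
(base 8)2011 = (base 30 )14d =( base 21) 274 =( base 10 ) 1033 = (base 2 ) 10000001001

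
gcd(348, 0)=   348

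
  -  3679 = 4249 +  - 7928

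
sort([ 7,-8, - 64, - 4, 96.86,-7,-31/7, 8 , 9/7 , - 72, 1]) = [-72, - 64, - 8, - 7,-31/7, - 4, 1, 9/7 , 7, 8,  96.86] 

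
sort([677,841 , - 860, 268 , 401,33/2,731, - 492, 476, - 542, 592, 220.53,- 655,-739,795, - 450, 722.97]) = [ - 860, - 739, - 655, - 542, - 492,- 450,  33/2,220.53,268,401, 476  ,  592,677,  722.97,  731,795,841 ]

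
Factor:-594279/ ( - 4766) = 2^( - 1 )*3^2*7^1*2383^(- 1 )*9433^1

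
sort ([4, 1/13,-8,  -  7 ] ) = [ - 8,-7,1/13,4 ] 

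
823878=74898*11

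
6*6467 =38802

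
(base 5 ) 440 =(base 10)120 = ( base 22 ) 5A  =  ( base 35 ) 3f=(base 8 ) 170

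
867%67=63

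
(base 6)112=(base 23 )1L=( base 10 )44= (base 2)101100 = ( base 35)19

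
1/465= 1/465= 0.00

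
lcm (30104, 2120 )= 150520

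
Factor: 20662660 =2^2*5^1*983^1*1051^1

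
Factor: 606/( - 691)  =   - 2^1*3^1*101^1 * 691^( - 1)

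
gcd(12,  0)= 12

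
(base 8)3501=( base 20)4ch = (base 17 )674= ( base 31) 1ss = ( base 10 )1857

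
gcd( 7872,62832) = 48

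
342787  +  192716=535503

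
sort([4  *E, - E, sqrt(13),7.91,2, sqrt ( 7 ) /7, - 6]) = [ - 6, - E, sqrt( 7) /7,2, sqrt (13),7.91,4*E ] 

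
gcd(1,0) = 1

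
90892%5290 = 962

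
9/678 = 3/226 =0.01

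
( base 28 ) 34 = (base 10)88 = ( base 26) 3A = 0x58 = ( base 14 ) 64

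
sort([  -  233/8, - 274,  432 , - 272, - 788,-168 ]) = [ - 788,  -  274 , - 272, - 168, - 233/8,432]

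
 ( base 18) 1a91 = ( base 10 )9235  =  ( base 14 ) 3519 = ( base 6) 110431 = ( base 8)22023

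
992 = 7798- 6806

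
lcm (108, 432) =432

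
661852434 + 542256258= 1204108692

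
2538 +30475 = 33013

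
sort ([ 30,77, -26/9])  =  [ - 26/9,30,  77] 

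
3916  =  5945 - 2029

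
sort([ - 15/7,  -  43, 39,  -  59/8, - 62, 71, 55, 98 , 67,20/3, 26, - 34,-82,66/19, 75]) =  [- 82, - 62, - 43, - 34, - 59/8, - 15/7, 66/19, 20/3, 26,39,55,  67, 71, 75, 98]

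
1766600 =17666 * 100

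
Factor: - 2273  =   - 2273^1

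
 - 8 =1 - 9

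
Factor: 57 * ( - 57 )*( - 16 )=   2^4*3^2 * 19^2 = 51984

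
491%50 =41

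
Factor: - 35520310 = -2^1*5^1*7^1*17^1*19^1*1571^1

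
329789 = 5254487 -4924698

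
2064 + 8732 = 10796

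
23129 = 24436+  -  1307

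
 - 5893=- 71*83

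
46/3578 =23/1789 =0.01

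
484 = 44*11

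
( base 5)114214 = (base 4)1003111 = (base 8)10325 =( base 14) 17db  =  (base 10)4309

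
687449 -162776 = 524673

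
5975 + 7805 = 13780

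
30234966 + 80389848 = 110624814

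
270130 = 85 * 3178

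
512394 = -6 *( - 85399 )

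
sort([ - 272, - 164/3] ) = [ - 272, -164/3]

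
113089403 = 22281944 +90807459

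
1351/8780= 1351/8780 = 0.15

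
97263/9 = 10807 =10807.00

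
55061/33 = 55061/33= 1668.52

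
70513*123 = 8673099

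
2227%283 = 246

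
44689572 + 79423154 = 124112726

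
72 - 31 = 41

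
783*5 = 3915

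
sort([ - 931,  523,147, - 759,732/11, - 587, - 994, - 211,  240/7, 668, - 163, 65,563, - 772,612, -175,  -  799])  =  [ - 994, - 931, - 799, - 772, - 759, - 587,-211 , - 175, - 163,  240/7 , 65,732/11, 147,523,563, 612, 668] 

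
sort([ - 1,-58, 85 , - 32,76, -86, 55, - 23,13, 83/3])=[ - 86 , - 58, - 32, - 23, - 1,13,83/3, 55,76, 85]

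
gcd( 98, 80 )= 2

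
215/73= 215/73 = 2.95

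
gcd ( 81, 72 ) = 9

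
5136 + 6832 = 11968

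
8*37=296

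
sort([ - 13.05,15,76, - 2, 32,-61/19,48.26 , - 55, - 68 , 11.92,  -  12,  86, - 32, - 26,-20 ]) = [-68,-55 , - 32, - 26, - 20, - 13.05, - 12, - 61/19, - 2,  11.92,  15, 32, 48.26,76,86]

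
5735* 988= 5666180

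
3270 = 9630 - 6360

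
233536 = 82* 2848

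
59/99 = 59/99 = 0.60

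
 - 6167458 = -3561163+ - 2606295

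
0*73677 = 0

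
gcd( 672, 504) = 168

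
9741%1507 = 699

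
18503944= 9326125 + 9177819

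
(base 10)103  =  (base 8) 147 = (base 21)4j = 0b1100111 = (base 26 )3p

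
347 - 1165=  - 818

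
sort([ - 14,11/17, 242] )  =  [ - 14, 11/17,242 ]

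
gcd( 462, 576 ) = 6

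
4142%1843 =456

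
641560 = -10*( - 64156)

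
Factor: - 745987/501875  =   - 5^(-4) *929^1= - 929/625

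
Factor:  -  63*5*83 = - 26145 = -3^2*5^1*7^1*83^1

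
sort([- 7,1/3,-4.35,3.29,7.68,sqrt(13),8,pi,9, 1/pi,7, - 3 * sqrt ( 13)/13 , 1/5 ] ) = [ - 7, - 4.35, - 3*sqrt(13 ) /13,1/5,1/pi,1/3,pi,3.29 , sqrt( 13 ),7,7.68,8,9 ]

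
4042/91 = 44 + 38/91= 44.42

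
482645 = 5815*83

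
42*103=4326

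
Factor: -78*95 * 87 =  - 644670=- 2^1*3^2*5^1*13^1*19^1*29^1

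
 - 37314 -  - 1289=  -  36025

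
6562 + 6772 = 13334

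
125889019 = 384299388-258410369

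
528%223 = 82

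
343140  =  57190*6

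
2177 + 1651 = 3828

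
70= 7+63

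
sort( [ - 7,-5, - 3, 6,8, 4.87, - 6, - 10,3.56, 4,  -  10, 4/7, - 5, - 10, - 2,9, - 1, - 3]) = [  -  10, - 10, - 10,-7, - 6, - 5, - 5, - 3,  -  3, - 2, - 1,  4/7, 3.56,4,4.87, 6,8,9]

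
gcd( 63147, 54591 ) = 93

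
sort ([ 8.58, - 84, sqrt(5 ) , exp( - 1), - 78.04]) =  [ - 84, - 78.04,exp( - 1),  sqrt( 5),8.58] 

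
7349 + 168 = 7517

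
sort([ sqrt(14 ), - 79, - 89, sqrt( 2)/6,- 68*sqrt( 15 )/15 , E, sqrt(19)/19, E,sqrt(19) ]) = [ - 89,-79, - 68*sqrt( 15)/15,sqrt (19)/19 , sqrt( 2)/6, E, E, sqrt( 14), sqrt( 19)]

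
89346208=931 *95968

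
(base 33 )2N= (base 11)81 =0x59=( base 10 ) 89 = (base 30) 2t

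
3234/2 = 1617 = 1617.00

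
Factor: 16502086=2^1*23^1*61^1*5881^1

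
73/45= 73/45 =1.62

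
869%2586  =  869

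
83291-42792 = 40499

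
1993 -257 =1736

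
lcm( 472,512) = 30208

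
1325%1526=1325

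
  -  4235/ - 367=11 + 198/367 = 11.54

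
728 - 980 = -252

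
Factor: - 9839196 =-2^2*3^2*273311^1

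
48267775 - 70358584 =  - 22090809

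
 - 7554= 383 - 7937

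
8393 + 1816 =10209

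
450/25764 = 75/4294 = 0.02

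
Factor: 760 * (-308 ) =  - 2^5*5^1 * 7^1*11^1*19^1 = - 234080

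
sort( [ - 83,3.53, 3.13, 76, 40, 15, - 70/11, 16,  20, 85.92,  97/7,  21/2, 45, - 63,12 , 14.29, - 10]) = [  -  83,-63, - 10, - 70/11,3.13,3.53,21/2,  12, 97/7, 14.29, 15, 16, 20,40, 45,76, 85.92] 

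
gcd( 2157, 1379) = 1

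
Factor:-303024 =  - 2^4*3^1*59^1*107^1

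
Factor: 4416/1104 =2^2 = 4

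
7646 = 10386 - 2740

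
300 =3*100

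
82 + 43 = 125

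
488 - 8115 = -7627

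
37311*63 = 2350593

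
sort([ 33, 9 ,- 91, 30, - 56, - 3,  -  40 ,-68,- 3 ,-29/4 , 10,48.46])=[ - 91, - 68,-56,- 40, - 29/4 ,-3, - 3,9,10, 30, 33, 48.46 ]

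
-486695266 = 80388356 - 567083622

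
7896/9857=7896/9857 = 0.80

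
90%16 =10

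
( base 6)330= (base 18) 70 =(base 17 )77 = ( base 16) 7E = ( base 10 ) 126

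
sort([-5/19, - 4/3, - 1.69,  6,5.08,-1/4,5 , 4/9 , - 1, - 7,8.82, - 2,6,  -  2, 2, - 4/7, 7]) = [ - 7, - 2, - 2 , - 1.69, - 4/3, - 1, - 4/7, - 5/19, - 1/4,4/9,2, 5, 5.08,6, 6,  7, 8.82 ] 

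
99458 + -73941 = 25517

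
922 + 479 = 1401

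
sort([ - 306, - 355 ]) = [-355,-306 ]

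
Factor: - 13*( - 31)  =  13^1*31^1 = 403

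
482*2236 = 1077752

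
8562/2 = 4281=4281.00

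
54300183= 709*76587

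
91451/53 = 91451/53 =1725.49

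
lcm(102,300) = 5100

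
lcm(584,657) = 5256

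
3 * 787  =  2361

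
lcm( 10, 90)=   90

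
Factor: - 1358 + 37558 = 2^3*5^2 * 181^1 = 36200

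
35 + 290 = 325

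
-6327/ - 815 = 7 + 622/815 = 7.76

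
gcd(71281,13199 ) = 1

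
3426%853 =14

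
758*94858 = 71902364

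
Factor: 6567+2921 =9488 = 2^4 * 593^1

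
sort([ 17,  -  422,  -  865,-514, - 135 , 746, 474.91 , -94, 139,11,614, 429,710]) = [  -  865,-514, - 422, - 135,-94,11, 17,139,429,474.91,614,710,746]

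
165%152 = 13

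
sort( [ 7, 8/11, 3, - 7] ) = [ - 7, 8/11,3, 7]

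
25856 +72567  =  98423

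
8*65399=523192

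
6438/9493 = 6438/9493 = 0.68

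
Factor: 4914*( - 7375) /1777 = -36240750/1777 = -  2^1*3^3*5^3*7^1*13^1*59^1*1777^ ( - 1)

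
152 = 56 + 96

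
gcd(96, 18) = 6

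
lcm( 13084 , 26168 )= 26168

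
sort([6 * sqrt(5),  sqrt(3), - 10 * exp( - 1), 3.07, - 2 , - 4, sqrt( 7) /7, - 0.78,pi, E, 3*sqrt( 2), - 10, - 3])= [  -  10, - 4, - 10 * exp (  -  1), - 3,-2, - 0.78 , sqrt ( 7)/7,sqrt (3),E, 3.07, pi,3*sqrt( 2 ),6*sqrt ( 5) ]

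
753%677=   76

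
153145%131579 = 21566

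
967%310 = 37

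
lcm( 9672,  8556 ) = 222456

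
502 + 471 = 973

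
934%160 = 134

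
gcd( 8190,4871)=1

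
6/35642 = 3/17821 = 0.00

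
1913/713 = 1913/713  =  2.68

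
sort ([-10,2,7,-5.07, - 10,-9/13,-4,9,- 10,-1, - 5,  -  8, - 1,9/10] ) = [- 10,-10, - 10,-8, - 5.07 ,-5, - 4, - 1,-1, - 9/13,  9/10,2,7, 9]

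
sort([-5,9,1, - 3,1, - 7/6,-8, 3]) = [-8 , - 5,  -  3, - 7/6, 1,1, 3,9 ] 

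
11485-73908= -62423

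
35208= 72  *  489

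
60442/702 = 86+35/351=86.10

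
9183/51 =3061/17 = 180.06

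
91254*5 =456270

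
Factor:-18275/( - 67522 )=2^(-1 )*5^2 * 7^ ( - 2)  *  13^(  -  1) * 17^1*43^1*53^( - 1)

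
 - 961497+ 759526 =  - 201971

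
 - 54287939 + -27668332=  - 81956271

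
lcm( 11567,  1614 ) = 69402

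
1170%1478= 1170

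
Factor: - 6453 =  - 3^3 * 239^1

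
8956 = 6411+2545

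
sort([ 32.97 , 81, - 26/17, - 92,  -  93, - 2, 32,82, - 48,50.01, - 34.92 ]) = [ - 93,- 92, - 48, - 34.92, - 2,-26/17,32,32.97,50.01,81, 82]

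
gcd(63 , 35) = 7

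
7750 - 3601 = 4149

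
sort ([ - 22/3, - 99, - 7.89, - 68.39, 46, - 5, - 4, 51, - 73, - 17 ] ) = [ - 99,  -  73, - 68.39,  -  17, - 7.89, - 22/3, -5, - 4,46 , 51 ] 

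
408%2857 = 408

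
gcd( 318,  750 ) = 6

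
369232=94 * 3928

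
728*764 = 556192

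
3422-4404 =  - 982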